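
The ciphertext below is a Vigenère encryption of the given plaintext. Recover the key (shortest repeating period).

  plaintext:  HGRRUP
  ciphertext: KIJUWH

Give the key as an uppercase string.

DCS

  i= 0: K-H =  3 → D
  i= 1: I-G =  2 → C
  i= 2: J-R = 18 → S
  i= 3: U-R =  3 → D
  i= 4: W-U =  2 → C
  i= 5: H-P = 18 → S
  shifts repeat with period 3: DCS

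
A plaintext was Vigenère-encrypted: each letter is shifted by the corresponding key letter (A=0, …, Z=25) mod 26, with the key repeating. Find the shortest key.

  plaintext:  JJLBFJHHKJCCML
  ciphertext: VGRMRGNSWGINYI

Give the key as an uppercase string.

  i= 0: V-J = 12 → M
  i= 1: G-J = 23 → X
  i= 2: R-L =  6 → G
  i= 3: M-B = 11 → L
  i= 4: R-F = 12 → M
  i= 5: G-J = 23 → X
  i= 6: N-H =  6 → G
  i= 7: S-H = 11 → L
  i= 8: W-K = 12 → M
  i= 9: G-J = 23 → X
  i=10: I-C =  6 → G
  i=11: N-C = 11 → L
  i=12: Y-M = 12 → M
  i=13: I-L = 23 → X
  shifts repeat with period 4: MXGL

MXGL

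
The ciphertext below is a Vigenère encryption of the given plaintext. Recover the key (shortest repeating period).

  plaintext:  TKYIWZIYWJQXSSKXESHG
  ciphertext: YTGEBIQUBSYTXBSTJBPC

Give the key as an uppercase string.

  i= 0: Y-T =  5 → F
  i= 1: T-K =  9 → J
  i= 2: G-Y =  8 → I
  i= 3: E-I = 22 → W
  i= 4: B-W =  5 → F
  i= 5: I-Z =  9 → J
  i= 6: Q-I =  8 → I
  i= 7: U-Y = 22 → W
  i= 8: B-W =  5 → F
  i= 9: S-J =  9 → J
  i=10: Y-Q =  8 → I
  i=11: T-X = 22 → W
  i=12: X-S =  5 → F
  i=13: B-S =  9 → J
  i=14: S-K =  8 → I
  i=15: T-X = 22 → W
  i=16: J-E =  5 → F
  i=17: B-S =  9 → J
  i=18: P-H =  8 → I
  i=19: C-G = 22 → W
  shifts repeat with period 4: FJIW

FJIW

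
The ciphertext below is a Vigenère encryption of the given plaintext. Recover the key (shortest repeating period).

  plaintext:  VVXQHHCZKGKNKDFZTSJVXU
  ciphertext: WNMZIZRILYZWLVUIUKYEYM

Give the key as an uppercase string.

  i= 0: W-V =  1 → B
  i= 1: N-V = 18 → S
  i= 2: M-X = 15 → P
  i= 3: Z-Q =  9 → J
  i= 4: I-H =  1 → B
  i= 5: Z-H = 18 → S
  i= 6: R-C = 15 → P
  i= 7: I-Z =  9 → J
  i= 8: L-K =  1 → B
  i= 9: Y-G = 18 → S
  i=10: Z-K = 15 → P
  i=11: W-N =  9 → J
  i=12: L-K =  1 → B
  i=13: V-D = 18 → S
  i=14: U-F = 15 → P
  i=15: I-Z =  9 → J
  i=16: U-T =  1 → B
  i=17: K-S = 18 → S
  i=18: Y-J = 15 → P
  i=19: E-V =  9 → J
  i=20: Y-X =  1 → B
  i=21: M-U = 18 → S
  shifts repeat with period 4: BSPJ

BSPJ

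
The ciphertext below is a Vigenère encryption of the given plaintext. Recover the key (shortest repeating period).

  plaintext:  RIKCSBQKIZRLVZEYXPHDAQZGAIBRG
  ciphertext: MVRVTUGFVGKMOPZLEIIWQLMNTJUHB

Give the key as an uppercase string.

VNHTBTQ

  i= 0: M-R = 21 → V
  i= 1: V-I = 13 → N
  i= 2: R-K =  7 → H
  i= 3: V-C = 19 → T
  i= 4: T-S =  1 → B
  i= 5: U-B = 19 → T
  i= 6: G-Q = 16 → Q
  i= 7: F-K = 21 → V
  i= 8: V-I = 13 → N
  i= 9: G-Z =  7 → H
  i=10: K-R = 19 → T
  i=11: M-L =  1 → B
  i=12: O-V = 19 → T
  i=13: P-Z = 16 → Q
  i=14: Z-E = 21 → V
  i=15: L-Y = 13 → N
  i=16: E-X =  7 → H
  i=17: I-P = 19 → T
  i=18: I-H =  1 → B
  i=19: W-D = 19 → T
  i=20: Q-A = 16 → Q
  i=21: L-Q = 21 → V
  i=22: M-Z = 13 → N
  i=23: N-G =  7 → H
  i=24: T-A = 19 → T
  i=25: J-I =  1 → B
  i=26: U-B = 19 → T
  i=27: H-R = 16 → Q
  i=28: B-G = 21 → V
  shifts repeat with period 7: VNHTBTQ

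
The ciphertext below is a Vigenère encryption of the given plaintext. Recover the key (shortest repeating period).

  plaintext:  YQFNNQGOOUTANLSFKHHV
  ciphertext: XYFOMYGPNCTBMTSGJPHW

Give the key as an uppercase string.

  i= 0: X-Y = 25 → Z
  i= 1: Y-Q =  8 → I
  i= 2: F-F =  0 → A
  i= 3: O-N =  1 → B
  i= 4: M-N = 25 → Z
  i= 5: Y-Q =  8 → I
  i= 6: G-G =  0 → A
  i= 7: P-O =  1 → B
  i= 8: N-O = 25 → Z
  i= 9: C-U =  8 → I
  i=10: T-T =  0 → A
  i=11: B-A =  1 → B
  i=12: M-N = 25 → Z
  i=13: T-L =  8 → I
  i=14: S-S =  0 → A
  i=15: G-F =  1 → B
  i=16: J-K = 25 → Z
  i=17: P-H =  8 → I
  i=18: H-H =  0 → A
  i=19: W-V =  1 → B
  shifts repeat with period 4: ZIAB

ZIAB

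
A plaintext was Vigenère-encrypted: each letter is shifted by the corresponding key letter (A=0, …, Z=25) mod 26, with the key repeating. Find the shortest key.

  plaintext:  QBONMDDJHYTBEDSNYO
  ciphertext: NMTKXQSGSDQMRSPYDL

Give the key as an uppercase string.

XLFXLNP

  i= 0: N-Q = 23 → X
  i= 1: M-B = 11 → L
  i= 2: T-O =  5 → F
  i= 3: K-N = 23 → X
  i= 4: X-M = 11 → L
  i= 5: Q-D = 13 → N
  i= 6: S-D = 15 → P
  i= 7: G-J = 23 → X
  i= 8: S-H = 11 → L
  i= 9: D-Y =  5 → F
  i=10: Q-T = 23 → X
  i=11: M-B = 11 → L
  i=12: R-E = 13 → N
  i=13: S-D = 15 → P
  i=14: P-S = 23 → X
  i=15: Y-N = 11 → L
  i=16: D-Y =  5 → F
  i=17: L-O = 23 → X
  shifts repeat with period 7: XLFXLNP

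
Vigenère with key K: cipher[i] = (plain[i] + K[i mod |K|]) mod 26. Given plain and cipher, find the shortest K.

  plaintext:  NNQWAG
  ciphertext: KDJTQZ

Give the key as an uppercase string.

  i= 0: K-N = 23 → X
  i= 1: D-N = 16 → Q
  i= 2: J-Q = 19 → T
  i= 3: T-W = 23 → X
  i= 4: Q-A = 16 → Q
  i= 5: Z-G = 19 → T
  shifts repeat with period 3: XQT

XQT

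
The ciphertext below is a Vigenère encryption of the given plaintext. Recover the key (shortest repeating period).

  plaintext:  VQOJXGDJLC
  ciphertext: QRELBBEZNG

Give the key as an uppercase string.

  i= 0: Q-V = 21 → V
  i= 1: R-Q =  1 → B
  i= 2: E-O = 16 → Q
  i= 3: L-J =  2 → C
  i= 4: B-X =  4 → E
  i= 5: B-G = 21 → V
  i= 6: E-D =  1 → B
  i= 7: Z-J = 16 → Q
  i= 8: N-L =  2 → C
  i= 9: G-C =  4 → E
  shifts repeat with period 5: VBQCE

VBQCE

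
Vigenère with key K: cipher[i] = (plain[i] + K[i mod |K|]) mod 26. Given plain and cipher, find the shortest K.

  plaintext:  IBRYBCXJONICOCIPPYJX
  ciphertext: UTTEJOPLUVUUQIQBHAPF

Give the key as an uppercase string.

  i= 0: U-I = 12 → M
  i= 1: T-B = 18 → S
  i= 2: T-R =  2 → C
  i= 3: E-Y =  6 → G
  i= 4: J-B =  8 → I
  i= 5: O-C = 12 → M
  i= 6: P-X = 18 → S
  i= 7: L-J =  2 → C
  i= 8: U-O =  6 → G
  i= 9: V-N =  8 → I
  i=10: U-I = 12 → M
  i=11: U-C = 18 → S
  i=12: Q-O =  2 → C
  i=13: I-C =  6 → G
  i=14: Q-I =  8 → I
  i=15: B-P = 12 → M
  i=16: H-P = 18 → S
  i=17: A-Y =  2 → C
  i=18: P-J =  6 → G
  i=19: F-X =  8 → I
  shifts repeat with period 5: MSCGI

MSCGI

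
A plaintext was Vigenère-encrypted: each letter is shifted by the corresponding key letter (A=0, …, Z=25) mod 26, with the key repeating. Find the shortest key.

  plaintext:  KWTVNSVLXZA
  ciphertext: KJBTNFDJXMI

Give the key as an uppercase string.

  i= 0: K-K =  0 → A
  i= 1: J-W = 13 → N
  i= 2: B-T =  8 → I
  i= 3: T-V = 24 → Y
  i= 4: N-N =  0 → A
  i= 5: F-S = 13 → N
  i= 6: D-V =  8 → I
  i= 7: J-L = 24 → Y
  i= 8: X-X =  0 → A
  i= 9: M-Z = 13 → N
  i=10: I-A =  8 → I
  shifts repeat with period 4: ANIY

ANIY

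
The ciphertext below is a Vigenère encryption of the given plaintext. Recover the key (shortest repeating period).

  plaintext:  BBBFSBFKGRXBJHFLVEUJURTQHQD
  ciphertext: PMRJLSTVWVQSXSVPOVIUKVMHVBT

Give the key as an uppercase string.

  i= 0: P-B = 14 → O
  i= 1: M-B = 11 → L
  i= 2: R-B = 16 → Q
  i= 3: J-F =  4 → E
  i= 4: L-S = 19 → T
  i= 5: S-B = 17 → R
  i= 6: T-F = 14 → O
  i= 7: V-K = 11 → L
  i= 8: W-G = 16 → Q
  i= 9: V-R =  4 → E
  i=10: Q-X = 19 → T
  i=11: S-B = 17 → R
  i=12: X-J = 14 → O
  i=13: S-H = 11 → L
  i=14: V-F = 16 → Q
  i=15: P-L =  4 → E
  i=16: O-V = 19 → T
  i=17: V-E = 17 → R
  i=18: I-U = 14 → O
  i=19: U-J = 11 → L
  i=20: K-U = 16 → Q
  i=21: V-R =  4 → E
  i=22: M-T = 19 → T
  i=23: H-Q = 17 → R
  i=24: V-H = 14 → O
  i=25: B-Q = 11 → L
  i=26: T-D = 16 → Q
  shifts repeat with period 6: OLQETR

OLQETR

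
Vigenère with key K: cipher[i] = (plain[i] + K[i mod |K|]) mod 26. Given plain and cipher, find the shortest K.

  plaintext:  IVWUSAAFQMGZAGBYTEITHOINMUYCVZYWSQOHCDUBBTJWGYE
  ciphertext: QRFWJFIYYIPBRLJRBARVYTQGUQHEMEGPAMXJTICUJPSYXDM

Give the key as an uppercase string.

IWJCRFIT

  i= 0: Q-I =  8 → I
  i= 1: R-V = 22 → W
  i= 2: F-W =  9 → J
  i= 3: W-U =  2 → C
  i= 4: J-S = 17 → R
  i= 5: F-A =  5 → F
  i= 6: I-A =  8 → I
  i= 7: Y-F = 19 → T
  i= 8: Y-Q =  8 → I
  i= 9: I-M = 22 → W
  i=10: P-G =  9 → J
  i=11: B-Z =  2 → C
  i=12: R-A = 17 → R
  i=13: L-G =  5 → F
  i=14: J-B =  8 → I
  i=15: R-Y = 19 → T
  i=16: B-T =  8 → I
  i=17: A-E = 22 → W
  i=18: R-I =  9 → J
  i=19: V-T =  2 → C
  i=20: Y-H = 17 → R
  i=21: T-O =  5 → F
  i=22: Q-I =  8 → I
  i=23: G-N = 19 → T
  i=24: U-M =  8 → I
  i=25: Q-U = 22 → W
  i=26: H-Y =  9 → J
  i=27: E-C =  2 → C
  i=28: M-V = 17 → R
  i=29: E-Z =  5 → F
  i=30: G-Y =  8 → I
  i=31: P-W = 19 → T
  i=32: A-S =  8 → I
  i=33: M-Q = 22 → W
  i=34: X-O =  9 → J
  i=35: J-H =  2 → C
  i=36: T-C = 17 → R
  i=37: I-D =  5 → F
  i=38: C-U =  8 → I
  i=39: U-B = 19 → T
  i=40: J-B =  8 → I
  i=41: P-T = 22 → W
  i=42: S-J =  9 → J
  i=43: Y-W =  2 → C
  i=44: X-G = 17 → R
  i=45: D-Y =  5 → F
  i=46: M-E =  8 → I
  shifts repeat with period 8: IWJCRFIT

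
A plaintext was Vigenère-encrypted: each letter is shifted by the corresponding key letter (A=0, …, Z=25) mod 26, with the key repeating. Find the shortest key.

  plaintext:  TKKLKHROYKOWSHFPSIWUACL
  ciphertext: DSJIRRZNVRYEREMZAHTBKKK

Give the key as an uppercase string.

KIZXH

  i= 0: D-T = 10 → K
  i= 1: S-K =  8 → I
  i= 2: J-K = 25 → Z
  i= 3: I-L = 23 → X
  i= 4: R-K =  7 → H
  i= 5: R-H = 10 → K
  i= 6: Z-R =  8 → I
  i= 7: N-O = 25 → Z
  i= 8: V-Y = 23 → X
  i= 9: R-K =  7 → H
  i=10: Y-O = 10 → K
  i=11: E-W =  8 → I
  i=12: R-S = 25 → Z
  i=13: E-H = 23 → X
  i=14: M-F =  7 → H
  i=15: Z-P = 10 → K
  i=16: A-S =  8 → I
  i=17: H-I = 25 → Z
  i=18: T-W = 23 → X
  i=19: B-U =  7 → H
  i=20: K-A = 10 → K
  i=21: K-C =  8 → I
  i=22: K-L = 25 → Z
  shifts repeat with period 5: KIZXH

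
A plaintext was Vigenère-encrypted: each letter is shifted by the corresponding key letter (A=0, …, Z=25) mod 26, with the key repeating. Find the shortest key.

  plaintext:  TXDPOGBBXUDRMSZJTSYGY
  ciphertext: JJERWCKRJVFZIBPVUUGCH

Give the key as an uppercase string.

  i= 0: J-T = 16 → Q
  i= 1: J-X = 12 → M
  i= 2: E-D =  1 → B
  i= 3: R-P =  2 → C
  i= 4: W-O =  8 → I
  i= 5: C-G = 22 → W
  i= 6: K-B =  9 → J
  i= 7: R-B = 16 → Q
  i= 8: J-X = 12 → M
  i= 9: V-U =  1 → B
  i=10: F-D =  2 → C
  i=11: Z-R =  8 → I
  i=12: I-M = 22 → W
  i=13: B-S =  9 → J
  i=14: P-Z = 16 → Q
  i=15: V-J = 12 → M
  i=16: U-T =  1 → B
  i=17: U-S =  2 → C
  i=18: G-Y =  8 → I
  i=19: C-G = 22 → W
  i=20: H-Y =  9 → J
  shifts repeat with period 7: QMBCIWJ

QMBCIWJ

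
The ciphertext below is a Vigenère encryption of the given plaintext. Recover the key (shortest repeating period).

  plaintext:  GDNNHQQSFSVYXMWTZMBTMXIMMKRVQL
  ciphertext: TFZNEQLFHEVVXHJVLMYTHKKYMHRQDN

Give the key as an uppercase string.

NCMAXAV

  i= 0: T-G = 13 → N
  i= 1: F-D =  2 → C
  i= 2: Z-N = 12 → M
  i= 3: N-N =  0 → A
  i= 4: E-H = 23 → X
  i= 5: Q-Q =  0 → A
  i= 6: L-Q = 21 → V
  i= 7: F-S = 13 → N
  i= 8: H-F =  2 → C
  i= 9: E-S = 12 → M
  i=10: V-V =  0 → A
  i=11: V-Y = 23 → X
  i=12: X-X =  0 → A
  i=13: H-M = 21 → V
  i=14: J-W = 13 → N
  i=15: V-T =  2 → C
  i=16: L-Z = 12 → M
  i=17: M-M =  0 → A
  i=18: Y-B = 23 → X
  i=19: T-T =  0 → A
  i=20: H-M = 21 → V
  i=21: K-X = 13 → N
  i=22: K-I =  2 → C
  i=23: Y-M = 12 → M
  i=24: M-M =  0 → A
  i=25: H-K = 23 → X
  i=26: R-R =  0 → A
  i=27: Q-V = 21 → V
  i=28: D-Q = 13 → N
  i=29: N-L =  2 → C
  shifts repeat with period 7: NCMAXAV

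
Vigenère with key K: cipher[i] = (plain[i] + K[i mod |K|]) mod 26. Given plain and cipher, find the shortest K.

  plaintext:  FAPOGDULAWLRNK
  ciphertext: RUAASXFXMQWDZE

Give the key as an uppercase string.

MULM

  i= 0: R-F = 12 → M
  i= 1: U-A = 20 → U
  i= 2: A-P = 11 → L
  i= 3: A-O = 12 → M
  i= 4: S-G = 12 → M
  i= 5: X-D = 20 → U
  i= 6: F-U = 11 → L
  i= 7: X-L = 12 → M
  i= 8: M-A = 12 → M
  i= 9: Q-W = 20 → U
  i=10: W-L = 11 → L
  i=11: D-R = 12 → M
  i=12: Z-N = 12 → M
  i=13: E-K = 20 → U
  shifts repeat with period 4: MULM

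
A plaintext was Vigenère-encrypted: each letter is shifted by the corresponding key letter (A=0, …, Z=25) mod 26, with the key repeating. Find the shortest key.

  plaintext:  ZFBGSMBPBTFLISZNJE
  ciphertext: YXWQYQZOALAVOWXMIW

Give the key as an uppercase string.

ZSVKGEYZ

  i= 0: Y-Z = 25 → Z
  i= 1: X-F = 18 → S
  i= 2: W-B = 21 → V
  i= 3: Q-G = 10 → K
  i= 4: Y-S =  6 → G
  i= 5: Q-M =  4 → E
  i= 6: Z-B = 24 → Y
  i= 7: O-P = 25 → Z
  i= 8: A-B = 25 → Z
  i= 9: L-T = 18 → S
  i=10: A-F = 21 → V
  i=11: V-L = 10 → K
  i=12: O-I =  6 → G
  i=13: W-S =  4 → E
  i=14: X-Z = 24 → Y
  i=15: M-N = 25 → Z
  i=16: I-J = 25 → Z
  i=17: W-E = 18 → S
  shifts repeat with period 8: ZSVKGEYZ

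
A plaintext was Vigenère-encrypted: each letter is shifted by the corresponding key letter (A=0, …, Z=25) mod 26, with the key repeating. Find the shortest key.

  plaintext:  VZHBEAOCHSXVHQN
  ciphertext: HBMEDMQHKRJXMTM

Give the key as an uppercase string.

  i= 0: H-V = 12 → M
  i= 1: B-Z =  2 → C
  i= 2: M-H =  5 → F
  i= 3: E-B =  3 → D
  i= 4: D-E = 25 → Z
  i= 5: M-A = 12 → M
  i= 6: Q-O =  2 → C
  i= 7: H-C =  5 → F
  i= 8: K-H =  3 → D
  i= 9: R-S = 25 → Z
  i=10: J-X = 12 → M
  i=11: X-V =  2 → C
  i=12: M-H =  5 → F
  i=13: T-Q =  3 → D
  i=14: M-N = 25 → Z
  shifts repeat with period 5: MCFDZ

MCFDZ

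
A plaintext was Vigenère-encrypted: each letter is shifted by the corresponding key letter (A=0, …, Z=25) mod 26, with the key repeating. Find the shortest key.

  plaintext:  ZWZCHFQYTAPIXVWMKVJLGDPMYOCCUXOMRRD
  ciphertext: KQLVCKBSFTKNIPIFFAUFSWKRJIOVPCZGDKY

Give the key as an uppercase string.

LUMTVF

  i= 0: K-Z = 11 → L
  i= 1: Q-W = 20 → U
  i= 2: L-Z = 12 → M
  i= 3: V-C = 19 → T
  i= 4: C-H = 21 → V
  i= 5: K-F =  5 → F
  i= 6: B-Q = 11 → L
  i= 7: S-Y = 20 → U
  i= 8: F-T = 12 → M
  i= 9: T-A = 19 → T
  i=10: K-P = 21 → V
  i=11: N-I =  5 → F
  i=12: I-X = 11 → L
  i=13: P-V = 20 → U
  i=14: I-W = 12 → M
  i=15: F-M = 19 → T
  i=16: F-K = 21 → V
  i=17: A-V =  5 → F
  i=18: U-J = 11 → L
  i=19: F-L = 20 → U
  i=20: S-G = 12 → M
  i=21: W-D = 19 → T
  i=22: K-P = 21 → V
  i=23: R-M =  5 → F
  i=24: J-Y = 11 → L
  i=25: I-O = 20 → U
  i=26: O-C = 12 → M
  i=27: V-C = 19 → T
  i=28: P-U = 21 → V
  i=29: C-X =  5 → F
  i=30: Z-O = 11 → L
  i=31: G-M = 20 → U
  i=32: D-R = 12 → M
  i=33: K-R = 19 → T
  i=34: Y-D = 21 → V
  shifts repeat with period 6: LUMTVF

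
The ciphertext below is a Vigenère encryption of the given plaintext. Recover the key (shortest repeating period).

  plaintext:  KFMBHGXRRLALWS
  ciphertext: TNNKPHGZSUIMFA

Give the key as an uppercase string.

JIB

  i= 0: T-K =  9 → J
  i= 1: N-F =  8 → I
  i= 2: N-M =  1 → B
  i= 3: K-B =  9 → J
  i= 4: P-H =  8 → I
  i= 5: H-G =  1 → B
  i= 6: G-X =  9 → J
  i= 7: Z-R =  8 → I
  i= 8: S-R =  1 → B
  i= 9: U-L =  9 → J
  i=10: I-A =  8 → I
  i=11: M-L =  1 → B
  i=12: F-W =  9 → J
  i=13: A-S =  8 → I
  shifts repeat with period 3: JIB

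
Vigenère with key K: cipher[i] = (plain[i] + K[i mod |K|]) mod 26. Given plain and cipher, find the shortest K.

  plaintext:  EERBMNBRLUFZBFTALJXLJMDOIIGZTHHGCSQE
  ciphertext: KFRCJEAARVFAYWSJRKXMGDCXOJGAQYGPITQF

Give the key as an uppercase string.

GBABXRZJ

  i= 0: K-E =  6 → G
  i= 1: F-E =  1 → B
  i= 2: R-R =  0 → A
  i= 3: C-B =  1 → B
  i= 4: J-M = 23 → X
  i= 5: E-N = 17 → R
  i= 6: A-B = 25 → Z
  i= 7: A-R =  9 → J
  i= 8: R-L =  6 → G
  i= 9: V-U =  1 → B
  i=10: F-F =  0 → A
  i=11: A-Z =  1 → B
  i=12: Y-B = 23 → X
  i=13: W-F = 17 → R
  i=14: S-T = 25 → Z
  i=15: J-A =  9 → J
  i=16: R-L =  6 → G
  i=17: K-J =  1 → B
  i=18: X-X =  0 → A
  i=19: M-L =  1 → B
  i=20: G-J = 23 → X
  i=21: D-M = 17 → R
  i=22: C-D = 25 → Z
  i=23: X-O =  9 → J
  i=24: O-I =  6 → G
  i=25: J-I =  1 → B
  i=26: G-G =  0 → A
  i=27: A-Z =  1 → B
  i=28: Q-T = 23 → X
  i=29: Y-H = 17 → R
  i=30: G-H = 25 → Z
  i=31: P-G =  9 → J
  i=32: I-C =  6 → G
  i=33: T-S =  1 → B
  i=34: Q-Q =  0 → A
  i=35: F-E =  1 → B
  shifts repeat with period 8: GBABXRZJ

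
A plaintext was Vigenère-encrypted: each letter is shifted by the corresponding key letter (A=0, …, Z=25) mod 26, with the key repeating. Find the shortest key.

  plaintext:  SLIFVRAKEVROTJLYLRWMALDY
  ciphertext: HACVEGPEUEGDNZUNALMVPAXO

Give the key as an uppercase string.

  i= 0: H-S = 15 → P
  i= 1: A-L = 15 → P
  i= 2: C-I = 20 → U
  i= 3: V-F = 16 → Q
  i= 4: E-V =  9 → J
  i= 5: G-R = 15 → P
  i= 6: P-A = 15 → P
  i= 7: E-K = 20 → U
  i= 8: U-E = 16 → Q
  i= 9: E-V =  9 → J
  i=10: G-R = 15 → P
  i=11: D-O = 15 → P
  i=12: N-T = 20 → U
  i=13: Z-J = 16 → Q
  i=14: U-L =  9 → J
  i=15: N-Y = 15 → P
  i=16: A-L = 15 → P
  i=17: L-R = 20 → U
  i=18: M-W = 16 → Q
  i=19: V-M =  9 → J
  i=20: P-A = 15 → P
  i=21: A-L = 15 → P
  i=22: X-D = 20 → U
  i=23: O-Y = 16 → Q
  shifts repeat with period 5: PPUQJ

PPUQJ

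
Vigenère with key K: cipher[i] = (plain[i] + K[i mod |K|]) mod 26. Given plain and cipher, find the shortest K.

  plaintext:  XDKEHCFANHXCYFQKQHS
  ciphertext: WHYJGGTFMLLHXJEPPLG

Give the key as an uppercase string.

ZEOF

  i= 0: W-X = 25 → Z
  i= 1: H-D =  4 → E
  i= 2: Y-K = 14 → O
  i= 3: J-E =  5 → F
  i= 4: G-H = 25 → Z
  i= 5: G-C =  4 → E
  i= 6: T-F = 14 → O
  i= 7: F-A =  5 → F
  i= 8: M-N = 25 → Z
  i= 9: L-H =  4 → E
  i=10: L-X = 14 → O
  i=11: H-C =  5 → F
  i=12: X-Y = 25 → Z
  i=13: J-F =  4 → E
  i=14: E-Q = 14 → O
  i=15: P-K =  5 → F
  i=16: P-Q = 25 → Z
  i=17: L-H =  4 → E
  i=18: G-S = 14 → O
  shifts repeat with period 4: ZEOF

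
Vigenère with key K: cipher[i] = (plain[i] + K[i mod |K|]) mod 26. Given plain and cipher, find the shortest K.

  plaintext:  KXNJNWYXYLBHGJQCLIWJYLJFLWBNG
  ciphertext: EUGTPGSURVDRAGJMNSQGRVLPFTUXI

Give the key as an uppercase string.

  i= 0: E-K = 20 → U
  i= 1: U-X = 23 → X
  i= 2: G-N = 19 → T
  i= 3: T-J = 10 → K
  i= 4: P-N =  2 → C
  i= 5: G-W = 10 → K
  i= 6: S-Y = 20 → U
  i= 7: U-X = 23 → X
  i= 8: R-Y = 19 → T
  i= 9: V-L = 10 → K
  i=10: D-B =  2 → C
  i=11: R-H = 10 → K
  i=12: A-G = 20 → U
  i=13: G-J = 23 → X
  i=14: J-Q = 19 → T
  i=15: M-C = 10 → K
  i=16: N-L =  2 → C
  i=17: S-I = 10 → K
  i=18: Q-W = 20 → U
  i=19: G-J = 23 → X
  i=20: R-Y = 19 → T
  i=21: V-L = 10 → K
  i=22: L-J =  2 → C
  i=23: P-F = 10 → K
  i=24: F-L = 20 → U
  i=25: T-W = 23 → X
  i=26: U-B = 19 → T
  i=27: X-N = 10 → K
  i=28: I-G =  2 → C
  shifts repeat with period 6: UXTKCK

UXTKCK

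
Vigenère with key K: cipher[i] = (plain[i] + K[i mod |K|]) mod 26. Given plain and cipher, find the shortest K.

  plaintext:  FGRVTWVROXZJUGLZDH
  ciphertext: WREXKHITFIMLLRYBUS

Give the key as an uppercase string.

RLNC

  i= 0: W-F = 17 → R
  i= 1: R-G = 11 → L
  i= 2: E-R = 13 → N
  i= 3: X-V =  2 → C
  i= 4: K-T = 17 → R
  i= 5: H-W = 11 → L
  i= 6: I-V = 13 → N
  i= 7: T-R =  2 → C
  i= 8: F-O = 17 → R
  i= 9: I-X = 11 → L
  i=10: M-Z = 13 → N
  i=11: L-J =  2 → C
  i=12: L-U = 17 → R
  i=13: R-G = 11 → L
  i=14: Y-L = 13 → N
  i=15: B-Z =  2 → C
  i=16: U-D = 17 → R
  i=17: S-H = 11 → L
  shifts repeat with period 4: RLNC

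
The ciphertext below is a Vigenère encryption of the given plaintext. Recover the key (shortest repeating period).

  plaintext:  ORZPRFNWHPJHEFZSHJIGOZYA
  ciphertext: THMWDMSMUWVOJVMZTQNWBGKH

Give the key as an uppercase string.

  i= 0: T-O =  5 → F
  i= 1: H-R = 16 → Q
  i= 2: M-Z = 13 → N
  i= 3: W-P =  7 → H
  i= 4: D-R = 12 → M
  i= 5: M-F =  7 → H
  i= 6: S-N =  5 → F
  i= 7: M-W = 16 → Q
  i= 8: U-H = 13 → N
  i= 9: W-P =  7 → H
  i=10: V-J = 12 → M
  i=11: O-H =  7 → H
  i=12: J-E =  5 → F
  i=13: V-F = 16 → Q
  i=14: M-Z = 13 → N
  i=15: Z-S =  7 → H
  i=16: T-H = 12 → M
  i=17: Q-J =  7 → H
  i=18: N-I =  5 → F
  i=19: W-G = 16 → Q
  i=20: B-O = 13 → N
  i=21: G-Z =  7 → H
  i=22: K-Y = 12 → M
  i=23: H-A =  7 → H
  shifts repeat with period 6: FQNHMH

FQNHMH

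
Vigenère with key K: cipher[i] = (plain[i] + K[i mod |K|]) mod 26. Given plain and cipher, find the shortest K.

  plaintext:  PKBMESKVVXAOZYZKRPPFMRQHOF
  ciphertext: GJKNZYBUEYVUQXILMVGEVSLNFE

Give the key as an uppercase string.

  i= 0: G-P = 17 → R
  i= 1: J-K = 25 → Z
  i= 2: K-B =  9 → J
  i= 3: N-M =  1 → B
  i= 4: Z-E = 21 → V
  i= 5: Y-S =  6 → G
  i= 6: B-K = 17 → R
  i= 7: U-V = 25 → Z
  i= 8: E-V =  9 → J
  i= 9: Y-X =  1 → B
  i=10: V-A = 21 → V
  i=11: U-O =  6 → G
  i=12: Q-Z = 17 → R
  i=13: X-Y = 25 → Z
  i=14: I-Z =  9 → J
  i=15: L-K =  1 → B
  i=16: M-R = 21 → V
  i=17: V-P =  6 → G
  i=18: G-P = 17 → R
  i=19: E-F = 25 → Z
  i=20: V-M =  9 → J
  i=21: S-R =  1 → B
  i=22: L-Q = 21 → V
  i=23: N-H =  6 → G
  i=24: F-O = 17 → R
  i=25: E-F = 25 → Z
  shifts repeat with period 6: RZJBVG

RZJBVG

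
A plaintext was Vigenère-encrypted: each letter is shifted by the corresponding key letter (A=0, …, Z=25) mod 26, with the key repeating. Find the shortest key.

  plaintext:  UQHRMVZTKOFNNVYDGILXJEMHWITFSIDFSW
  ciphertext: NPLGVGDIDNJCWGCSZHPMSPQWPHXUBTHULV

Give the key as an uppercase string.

  i= 0: N-U = 19 → T
  i= 1: P-Q = 25 → Z
  i= 2: L-H =  4 → E
  i= 3: G-R = 15 → P
  i= 4: V-M =  9 → J
  i= 5: G-V = 11 → L
  i= 6: D-Z =  4 → E
  i= 7: I-T = 15 → P
  i= 8: D-K = 19 → T
  i= 9: N-O = 25 → Z
  i=10: J-F =  4 → E
  i=11: C-N = 15 → P
  i=12: W-N =  9 → J
  i=13: G-V = 11 → L
  i=14: C-Y =  4 → E
  i=15: S-D = 15 → P
  i=16: Z-G = 19 → T
  i=17: H-I = 25 → Z
  i=18: P-L =  4 → E
  i=19: M-X = 15 → P
  i=20: S-J =  9 → J
  i=21: P-E = 11 → L
  i=22: Q-M =  4 → E
  i=23: W-H = 15 → P
  i=24: P-W = 19 → T
  i=25: H-I = 25 → Z
  i=26: X-T =  4 → E
  i=27: U-F = 15 → P
  i=28: B-S =  9 → J
  i=29: T-I = 11 → L
  i=30: H-D =  4 → E
  i=31: U-F = 15 → P
  i=32: L-S = 19 → T
  i=33: V-W = 25 → Z
  shifts repeat with period 8: TZEPJLEP

TZEPJLEP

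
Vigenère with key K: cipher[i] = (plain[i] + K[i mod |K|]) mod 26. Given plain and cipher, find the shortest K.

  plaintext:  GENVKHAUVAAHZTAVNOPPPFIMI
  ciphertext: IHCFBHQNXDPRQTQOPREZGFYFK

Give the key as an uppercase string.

CDPKRAQT

  i= 0: I-G =  2 → C
  i= 1: H-E =  3 → D
  i= 2: C-N = 15 → P
  i= 3: F-V = 10 → K
  i= 4: B-K = 17 → R
  i= 5: H-H =  0 → A
  i= 6: Q-A = 16 → Q
  i= 7: N-U = 19 → T
  i= 8: X-V =  2 → C
  i= 9: D-A =  3 → D
  i=10: P-A = 15 → P
  i=11: R-H = 10 → K
  i=12: Q-Z = 17 → R
  i=13: T-T =  0 → A
  i=14: Q-A = 16 → Q
  i=15: O-V = 19 → T
  i=16: P-N =  2 → C
  i=17: R-O =  3 → D
  i=18: E-P = 15 → P
  i=19: Z-P = 10 → K
  i=20: G-P = 17 → R
  i=21: F-F =  0 → A
  i=22: Y-I = 16 → Q
  i=23: F-M = 19 → T
  i=24: K-I =  2 → C
  shifts repeat with period 8: CDPKRAQT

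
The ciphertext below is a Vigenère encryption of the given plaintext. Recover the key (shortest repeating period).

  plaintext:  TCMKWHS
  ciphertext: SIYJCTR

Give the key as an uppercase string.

ZGM

  i= 0: S-T = 25 → Z
  i= 1: I-C =  6 → G
  i= 2: Y-M = 12 → M
  i= 3: J-K = 25 → Z
  i= 4: C-W =  6 → G
  i= 5: T-H = 12 → M
  i= 6: R-S = 25 → Z
  shifts repeat with period 3: ZGM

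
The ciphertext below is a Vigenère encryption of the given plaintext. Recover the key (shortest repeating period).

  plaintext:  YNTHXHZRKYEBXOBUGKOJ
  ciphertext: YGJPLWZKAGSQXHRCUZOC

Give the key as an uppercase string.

  i= 0: Y-Y =  0 → A
  i= 1: G-N = 19 → T
  i= 2: J-T = 16 → Q
  i= 3: P-H =  8 → I
  i= 4: L-X = 14 → O
  i= 5: W-H = 15 → P
  i= 6: Z-Z =  0 → A
  i= 7: K-R = 19 → T
  i= 8: A-K = 16 → Q
  i= 9: G-Y =  8 → I
  i=10: S-E = 14 → O
  i=11: Q-B = 15 → P
  i=12: X-X =  0 → A
  i=13: H-O = 19 → T
  i=14: R-B = 16 → Q
  i=15: C-U =  8 → I
  i=16: U-G = 14 → O
  i=17: Z-K = 15 → P
  i=18: O-O =  0 → A
  i=19: C-J = 19 → T
  shifts repeat with period 6: ATQIOP

ATQIOP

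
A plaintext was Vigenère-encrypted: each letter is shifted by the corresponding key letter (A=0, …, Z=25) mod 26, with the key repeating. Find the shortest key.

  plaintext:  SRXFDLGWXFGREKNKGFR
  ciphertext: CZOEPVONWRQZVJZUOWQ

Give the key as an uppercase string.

KIRZM

  i= 0: C-S = 10 → K
  i= 1: Z-R =  8 → I
  i= 2: O-X = 17 → R
  i= 3: E-F = 25 → Z
  i= 4: P-D = 12 → M
  i= 5: V-L = 10 → K
  i= 6: O-G =  8 → I
  i= 7: N-W = 17 → R
  i= 8: W-X = 25 → Z
  i= 9: R-F = 12 → M
  i=10: Q-G = 10 → K
  i=11: Z-R =  8 → I
  i=12: V-E = 17 → R
  i=13: J-K = 25 → Z
  i=14: Z-N = 12 → M
  i=15: U-K = 10 → K
  i=16: O-G =  8 → I
  i=17: W-F = 17 → R
  i=18: Q-R = 25 → Z
  shifts repeat with period 5: KIRZM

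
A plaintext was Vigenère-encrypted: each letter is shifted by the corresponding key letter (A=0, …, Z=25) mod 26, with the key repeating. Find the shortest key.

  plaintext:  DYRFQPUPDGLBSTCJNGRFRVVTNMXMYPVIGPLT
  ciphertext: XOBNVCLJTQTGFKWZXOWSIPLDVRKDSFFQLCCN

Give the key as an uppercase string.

  i= 0: X-D = 20 → U
  i= 1: O-Y = 16 → Q
  i= 2: B-R = 10 → K
  i= 3: N-F =  8 → I
  i= 4: V-Q =  5 → F
  i= 5: C-P = 13 → N
  i= 6: L-U = 17 → R
  i= 7: J-P = 20 → U
  i= 8: T-D = 16 → Q
  i= 9: Q-G = 10 → K
  i=10: T-L =  8 → I
  i=11: G-B =  5 → F
  i=12: F-S = 13 → N
  i=13: K-T = 17 → R
  i=14: W-C = 20 → U
  i=15: Z-J = 16 → Q
  i=16: X-N = 10 → K
  i=17: O-G =  8 → I
  i=18: W-R =  5 → F
  i=19: S-F = 13 → N
  i=20: I-R = 17 → R
  i=21: P-V = 20 → U
  i=22: L-V = 16 → Q
  i=23: D-T = 10 → K
  i=24: V-N =  8 → I
  i=25: R-M =  5 → F
  i=26: K-X = 13 → N
  i=27: D-M = 17 → R
  i=28: S-Y = 20 → U
  i=29: F-P = 16 → Q
  i=30: F-V = 10 → K
  i=31: Q-I =  8 → I
  i=32: L-G =  5 → F
  i=33: C-P = 13 → N
  i=34: C-L = 17 → R
  i=35: N-T = 20 → U
  shifts repeat with period 7: UQKIFNR

UQKIFNR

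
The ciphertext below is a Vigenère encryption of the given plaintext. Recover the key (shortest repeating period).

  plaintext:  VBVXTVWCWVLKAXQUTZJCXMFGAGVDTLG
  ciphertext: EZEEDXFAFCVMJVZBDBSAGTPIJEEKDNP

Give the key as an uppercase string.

  i= 0: E-V =  9 → J
  i= 1: Z-B = 24 → Y
  i= 2: E-V =  9 → J
  i= 3: E-X =  7 → H
  i= 4: D-T = 10 → K
  i= 5: X-V =  2 → C
  i= 6: F-W =  9 → J
  i= 7: A-C = 24 → Y
  i= 8: F-W =  9 → J
  i= 9: C-V =  7 → H
  i=10: V-L = 10 → K
  i=11: M-K =  2 → C
  i=12: J-A =  9 → J
  i=13: V-X = 24 → Y
  i=14: Z-Q =  9 → J
  i=15: B-U =  7 → H
  i=16: D-T = 10 → K
  i=17: B-Z =  2 → C
  i=18: S-J =  9 → J
  i=19: A-C = 24 → Y
  i=20: G-X =  9 → J
  i=21: T-M =  7 → H
  i=22: P-F = 10 → K
  i=23: I-G =  2 → C
  i=24: J-A =  9 → J
  i=25: E-G = 24 → Y
  i=26: E-V =  9 → J
  i=27: K-D =  7 → H
  i=28: D-T = 10 → K
  i=29: N-L =  2 → C
  i=30: P-G =  9 → J
  shifts repeat with period 6: JYJHKC

JYJHKC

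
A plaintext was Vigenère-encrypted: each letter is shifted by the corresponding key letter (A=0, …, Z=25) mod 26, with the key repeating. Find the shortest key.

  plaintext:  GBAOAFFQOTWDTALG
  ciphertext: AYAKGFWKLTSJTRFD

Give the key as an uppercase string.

  i= 0: A-G = 20 → U
  i= 1: Y-B = 23 → X
  i= 2: A-A =  0 → A
  i= 3: K-O = 22 → W
  i= 4: G-A =  6 → G
  i= 5: F-F =  0 → A
  i= 6: W-F = 17 → R
  i= 7: K-Q = 20 → U
  i= 8: L-O = 23 → X
  i= 9: T-T =  0 → A
  i=10: S-W = 22 → W
  i=11: J-D =  6 → G
  i=12: T-T =  0 → A
  i=13: R-A = 17 → R
  i=14: F-L = 20 → U
  i=15: D-G = 23 → X
  shifts repeat with period 7: UXAWGAR

UXAWGAR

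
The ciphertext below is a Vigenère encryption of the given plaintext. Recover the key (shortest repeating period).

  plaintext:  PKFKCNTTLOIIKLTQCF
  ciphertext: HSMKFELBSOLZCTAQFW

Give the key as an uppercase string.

SIHADR

  i= 0: H-P = 18 → S
  i= 1: S-K =  8 → I
  i= 2: M-F =  7 → H
  i= 3: K-K =  0 → A
  i= 4: F-C =  3 → D
  i= 5: E-N = 17 → R
  i= 6: L-T = 18 → S
  i= 7: B-T =  8 → I
  i= 8: S-L =  7 → H
  i= 9: O-O =  0 → A
  i=10: L-I =  3 → D
  i=11: Z-I = 17 → R
  i=12: C-K = 18 → S
  i=13: T-L =  8 → I
  i=14: A-T =  7 → H
  i=15: Q-Q =  0 → A
  i=16: F-C =  3 → D
  i=17: W-F = 17 → R
  shifts repeat with period 6: SIHADR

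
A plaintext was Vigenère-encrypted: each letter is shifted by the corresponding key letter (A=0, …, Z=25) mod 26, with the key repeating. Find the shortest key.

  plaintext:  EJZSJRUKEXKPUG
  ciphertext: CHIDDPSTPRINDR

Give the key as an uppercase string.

  i= 0: C-E = 24 → Y
  i= 1: H-J = 24 → Y
  i= 2: I-Z =  9 → J
  i= 3: D-S = 11 → L
  i= 4: D-J = 20 → U
  i= 5: P-R = 24 → Y
  i= 6: S-U = 24 → Y
  i= 7: T-K =  9 → J
  i= 8: P-E = 11 → L
  i= 9: R-X = 20 → U
  i=10: I-K = 24 → Y
  i=11: N-P = 24 → Y
  i=12: D-U =  9 → J
  i=13: R-G = 11 → L
  shifts repeat with period 5: YYJLU

YYJLU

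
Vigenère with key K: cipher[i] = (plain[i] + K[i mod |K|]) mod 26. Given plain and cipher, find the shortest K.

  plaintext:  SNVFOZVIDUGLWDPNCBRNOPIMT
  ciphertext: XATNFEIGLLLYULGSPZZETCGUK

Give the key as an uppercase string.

  i= 0: X-S =  5 → F
  i= 1: A-N = 13 → N
  i= 2: T-V = 24 → Y
  i= 3: N-F =  8 → I
  i= 4: F-O = 17 → R
  i= 5: E-Z =  5 → F
  i= 6: I-V = 13 → N
  i= 7: G-I = 24 → Y
  i= 8: L-D =  8 → I
  i= 9: L-U = 17 → R
  i=10: L-G =  5 → F
  i=11: Y-L = 13 → N
  i=12: U-W = 24 → Y
  i=13: L-D =  8 → I
  i=14: G-P = 17 → R
  i=15: S-N =  5 → F
  i=16: P-C = 13 → N
  i=17: Z-B = 24 → Y
  i=18: Z-R =  8 → I
  i=19: E-N = 17 → R
  i=20: T-O =  5 → F
  i=21: C-P = 13 → N
  i=22: G-I = 24 → Y
  i=23: U-M =  8 → I
  i=24: K-T = 17 → R
  shifts repeat with period 5: FNYIR

FNYIR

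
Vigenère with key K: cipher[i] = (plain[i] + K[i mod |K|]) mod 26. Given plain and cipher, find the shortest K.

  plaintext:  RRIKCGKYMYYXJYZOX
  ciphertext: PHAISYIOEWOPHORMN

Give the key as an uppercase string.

YQS

  i= 0: P-R = 24 → Y
  i= 1: H-R = 16 → Q
  i= 2: A-I = 18 → S
  i= 3: I-K = 24 → Y
  i= 4: S-C = 16 → Q
  i= 5: Y-G = 18 → S
  i= 6: I-K = 24 → Y
  i= 7: O-Y = 16 → Q
  i= 8: E-M = 18 → S
  i= 9: W-Y = 24 → Y
  i=10: O-Y = 16 → Q
  i=11: P-X = 18 → S
  i=12: H-J = 24 → Y
  i=13: O-Y = 16 → Q
  i=14: R-Z = 18 → S
  i=15: M-O = 24 → Y
  i=16: N-X = 16 → Q
  shifts repeat with period 3: YQS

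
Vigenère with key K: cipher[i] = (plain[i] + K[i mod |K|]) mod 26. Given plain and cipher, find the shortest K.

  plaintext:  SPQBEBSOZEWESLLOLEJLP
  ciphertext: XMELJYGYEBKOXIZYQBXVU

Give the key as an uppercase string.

FXOK

  i= 0: X-S =  5 → F
  i= 1: M-P = 23 → X
  i= 2: E-Q = 14 → O
  i= 3: L-B = 10 → K
  i= 4: J-E =  5 → F
  i= 5: Y-B = 23 → X
  i= 6: G-S = 14 → O
  i= 7: Y-O = 10 → K
  i= 8: E-Z =  5 → F
  i= 9: B-E = 23 → X
  i=10: K-W = 14 → O
  i=11: O-E = 10 → K
  i=12: X-S =  5 → F
  i=13: I-L = 23 → X
  i=14: Z-L = 14 → O
  i=15: Y-O = 10 → K
  i=16: Q-L =  5 → F
  i=17: B-E = 23 → X
  i=18: X-J = 14 → O
  i=19: V-L = 10 → K
  i=20: U-P =  5 → F
  shifts repeat with period 4: FXOK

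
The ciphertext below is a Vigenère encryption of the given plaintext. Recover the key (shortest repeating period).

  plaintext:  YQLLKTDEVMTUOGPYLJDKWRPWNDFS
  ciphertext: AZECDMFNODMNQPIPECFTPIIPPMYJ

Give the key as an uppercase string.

CJTRTT

  i= 0: A-Y =  2 → C
  i= 1: Z-Q =  9 → J
  i= 2: E-L = 19 → T
  i= 3: C-L = 17 → R
  i= 4: D-K = 19 → T
  i= 5: M-T = 19 → T
  i= 6: F-D =  2 → C
  i= 7: N-E =  9 → J
  i= 8: O-V = 19 → T
  i= 9: D-M = 17 → R
  i=10: M-T = 19 → T
  i=11: N-U = 19 → T
  i=12: Q-O =  2 → C
  i=13: P-G =  9 → J
  i=14: I-P = 19 → T
  i=15: P-Y = 17 → R
  i=16: E-L = 19 → T
  i=17: C-J = 19 → T
  i=18: F-D =  2 → C
  i=19: T-K =  9 → J
  i=20: P-W = 19 → T
  i=21: I-R = 17 → R
  i=22: I-P = 19 → T
  i=23: P-W = 19 → T
  i=24: P-N =  2 → C
  i=25: M-D =  9 → J
  i=26: Y-F = 19 → T
  i=27: J-S = 17 → R
  shifts repeat with period 6: CJTRTT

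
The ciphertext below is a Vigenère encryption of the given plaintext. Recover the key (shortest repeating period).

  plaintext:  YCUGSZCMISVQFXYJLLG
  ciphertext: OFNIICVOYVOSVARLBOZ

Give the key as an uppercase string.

QDTC

  i= 0: O-Y = 16 → Q
  i= 1: F-C =  3 → D
  i= 2: N-U = 19 → T
  i= 3: I-G =  2 → C
  i= 4: I-S = 16 → Q
  i= 5: C-Z =  3 → D
  i= 6: V-C = 19 → T
  i= 7: O-M =  2 → C
  i= 8: Y-I = 16 → Q
  i= 9: V-S =  3 → D
  i=10: O-V = 19 → T
  i=11: S-Q =  2 → C
  i=12: V-F = 16 → Q
  i=13: A-X =  3 → D
  i=14: R-Y = 19 → T
  i=15: L-J =  2 → C
  i=16: B-L = 16 → Q
  i=17: O-L =  3 → D
  i=18: Z-G = 19 → T
  shifts repeat with period 4: QDTC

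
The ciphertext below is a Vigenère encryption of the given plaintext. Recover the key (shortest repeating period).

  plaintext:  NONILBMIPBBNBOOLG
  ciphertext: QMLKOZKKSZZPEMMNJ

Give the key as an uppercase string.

  i= 0: Q-N =  3 → D
  i= 1: M-O = 24 → Y
  i= 2: L-N = 24 → Y
  i= 3: K-I =  2 → C
  i= 4: O-L =  3 → D
  i= 5: Z-B = 24 → Y
  i= 6: K-M = 24 → Y
  i= 7: K-I =  2 → C
  i= 8: S-P =  3 → D
  i= 9: Z-B = 24 → Y
  i=10: Z-B = 24 → Y
  i=11: P-N =  2 → C
  i=12: E-B =  3 → D
  i=13: M-O = 24 → Y
  i=14: M-O = 24 → Y
  i=15: N-L =  2 → C
  i=16: J-G =  3 → D
  shifts repeat with period 4: DYYC

DYYC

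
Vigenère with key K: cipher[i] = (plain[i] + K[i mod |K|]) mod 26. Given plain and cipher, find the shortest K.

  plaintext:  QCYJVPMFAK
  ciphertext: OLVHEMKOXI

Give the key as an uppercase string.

YJX

  i= 0: O-Q = 24 → Y
  i= 1: L-C =  9 → J
  i= 2: V-Y = 23 → X
  i= 3: H-J = 24 → Y
  i= 4: E-V =  9 → J
  i= 5: M-P = 23 → X
  i= 6: K-M = 24 → Y
  i= 7: O-F =  9 → J
  i= 8: X-A = 23 → X
  i= 9: I-K = 24 → Y
  shifts repeat with period 3: YJX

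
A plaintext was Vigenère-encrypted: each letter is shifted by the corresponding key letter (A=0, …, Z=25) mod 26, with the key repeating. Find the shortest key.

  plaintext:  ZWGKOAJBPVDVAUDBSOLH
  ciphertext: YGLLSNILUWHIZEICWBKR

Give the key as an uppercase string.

  i= 0: Y-Z = 25 → Z
  i= 1: G-W = 10 → K
  i= 2: L-G =  5 → F
  i= 3: L-K =  1 → B
  i= 4: S-O =  4 → E
  i= 5: N-A = 13 → N
  i= 6: I-J = 25 → Z
  i= 7: L-B = 10 → K
  i= 8: U-P =  5 → F
  i= 9: W-V =  1 → B
  i=10: H-D =  4 → E
  i=11: I-V = 13 → N
  i=12: Z-A = 25 → Z
  i=13: E-U = 10 → K
  i=14: I-D =  5 → F
  i=15: C-B =  1 → B
  i=16: W-S =  4 → E
  i=17: B-O = 13 → N
  i=18: K-L = 25 → Z
  i=19: R-H = 10 → K
  shifts repeat with period 6: ZKFBEN

ZKFBEN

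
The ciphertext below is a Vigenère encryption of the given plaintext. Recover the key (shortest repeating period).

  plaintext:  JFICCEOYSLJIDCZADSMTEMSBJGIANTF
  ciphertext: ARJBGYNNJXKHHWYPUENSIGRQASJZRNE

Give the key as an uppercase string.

  i= 0: A-J = 17 → R
  i= 1: R-F = 12 → M
  i= 2: J-I =  1 → B
  i= 3: B-C = 25 → Z
  i= 4: G-C =  4 → E
  i= 5: Y-E = 20 → U
  i= 6: N-O = 25 → Z
  i= 7: N-Y = 15 → P
  i= 8: J-S = 17 → R
  i= 9: X-L = 12 → M
  i=10: K-J =  1 → B
  i=11: H-I = 25 → Z
  i=12: H-D =  4 → E
  i=13: W-C = 20 → U
  i=14: Y-Z = 25 → Z
  i=15: P-A = 15 → P
  i=16: U-D = 17 → R
  i=17: E-S = 12 → M
  i=18: N-M =  1 → B
  i=19: S-T = 25 → Z
  i=20: I-E =  4 → E
  i=21: G-M = 20 → U
  i=22: R-S = 25 → Z
  i=23: Q-B = 15 → P
  i=24: A-J = 17 → R
  i=25: S-G = 12 → M
  i=26: J-I =  1 → B
  i=27: Z-A = 25 → Z
  i=28: R-N =  4 → E
  i=29: N-T = 20 → U
  i=30: E-F = 25 → Z
  shifts repeat with period 8: RMBZEUZP

RMBZEUZP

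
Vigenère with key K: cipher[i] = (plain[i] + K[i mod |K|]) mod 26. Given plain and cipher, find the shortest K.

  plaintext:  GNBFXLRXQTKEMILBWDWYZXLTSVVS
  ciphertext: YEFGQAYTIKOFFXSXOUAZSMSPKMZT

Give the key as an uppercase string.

SREBTPHW

  i= 0: Y-G = 18 → S
  i= 1: E-N = 17 → R
  i= 2: F-B =  4 → E
  i= 3: G-F =  1 → B
  i= 4: Q-X = 19 → T
  i= 5: A-L = 15 → P
  i= 6: Y-R =  7 → H
  i= 7: T-X = 22 → W
  i= 8: I-Q = 18 → S
  i= 9: K-T = 17 → R
  i=10: O-K =  4 → E
  i=11: F-E =  1 → B
  i=12: F-M = 19 → T
  i=13: X-I = 15 → P
  i=14: S-L =  7 → H
  i=15: X-B = 22 → W
  i=16: O-W = 18 → S
  i=17: U-D = 17 → R
  i=18: A-W =  4 → E
  i=19: Z-Y =  1 → B
  i=20: S-Z = 19 → T
  i=21: M-X = 15 → P
  i=22: S-L =  7 → H
  i=23: P-T = 22 → W
  i=24: K-S = 18 → S
  i=25: M-V = 17 → R
  i=26: Z-V =  4 → E
  i=27: T-S =  1 → B
  shifts repeat with period 8: SREBTPHW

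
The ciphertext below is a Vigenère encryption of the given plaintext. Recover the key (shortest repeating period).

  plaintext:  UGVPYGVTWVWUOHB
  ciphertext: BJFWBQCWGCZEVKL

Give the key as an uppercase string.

  i= 0: B-U =  7 → H
  i= 1: J-G =  3 → D
  i= 2: F-V = 10 → K
  i= 3: W-P =  7 → H
  i= 4: B-Y =  3 → D
  i= 5: Q-G = 10 → K
  i= 6: C-V =  7 → H
  i= 7: W-T =  3 → D
  i= 8: G-W = 10 → K
  i= 9: C-V =  7 → H
  i=10: Z-W =  3 → D
  i=11: E-U = 10 → K
  i=12: V-O =  7 → H
  i=13: K-H =  3 → D
  i=14: L-B = 10 → K
  shifts repeat with period 3: HDK

HDK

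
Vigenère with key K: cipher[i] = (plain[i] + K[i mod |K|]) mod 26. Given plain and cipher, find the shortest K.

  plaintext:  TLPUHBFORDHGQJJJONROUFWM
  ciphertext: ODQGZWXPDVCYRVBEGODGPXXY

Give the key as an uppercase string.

VSBMS

  i= 0: O-T = 21 → V
  i= 1: D-L = 18 → S
  i= 2: Q-P =  1 → B
  i= 3: G-U = 12 → M
  i= 4: Z-H = 18 → S
  i= 5: W-B = 21 → V
  i= 6: X-F = 18 → S
  i= 7: P-O =  1 → B
  i= 8: D-R = 12 → M
  i= 9: V-D = 18 → S
  i=10: C-H = 21 → V
  i=11: Y-G = 18 → S
  i=12: R-Q =  1 → B
  i=13: V-J = 12 → M
  i=14: B-J = 18 → S
  i=15: E-J = 21 → V
  i=16: G-O = 18 → S
  i=17: O-N =  1 → B
  i=18: D-R = 12 → M
  i=19: G-O = 18 → S
  i=20: P-U = 21 → V
  i=21: X-F = 18 → S
  i=22: X-W =  1 → B
  i=23: Y-M = 12 → M
  shifts repeat with period 5: VSBMS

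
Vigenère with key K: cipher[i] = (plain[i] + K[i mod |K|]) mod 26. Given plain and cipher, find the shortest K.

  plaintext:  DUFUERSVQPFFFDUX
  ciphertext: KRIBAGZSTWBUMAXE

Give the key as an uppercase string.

  i= 0: K-D =  7 → H
  i= 1: R-U = 23 → X
  i= 2: I-F =  3 → D
  i= 3: B-U =  7 → H
  i= 4: A-E = 22 → W
  i= 5: G-R = 15 → P
  i= 6: Z-S =  7 → H
  i= 7: S-V = 23 → X
  i= 8: T-Q =  3 → D
  i= 9: W-P =  7 → H
  i=10: B-F = 22 → W
  i=11: U-F = 15 → P
  i=12: M-F =  7 → H
  i=13: A-D = 23 → X
  i=14: X-U =  3 → D
  i=15: E-X =  7 → H
  shifts repeat with period 6: HXDHWP

HXDHWP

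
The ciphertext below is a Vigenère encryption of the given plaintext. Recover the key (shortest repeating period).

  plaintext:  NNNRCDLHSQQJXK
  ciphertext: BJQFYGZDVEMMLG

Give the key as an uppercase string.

  i= 0: B-N = 14 → O
  i= 1: J-N = 22 → W
  i= 2: Q-N =  3 → D
  i= 3: F-R = 14 → O
  i= 4: Y-C = 22 → W
  i= 5: G-D =  3 → D
  i= 6: Z-L = 14 → O
  i= 7: D-H = 22 → W
  i= 8: V-S =  3 → D
  i= 9: E-Q = 14 → O
  i=10: M-Q = 22 → W
  i=11: M-J =  3 → D
  i=12: L-X = 14 → O
  i=13: G-K = 22 → W
  shifts repeat with period 3: OWD

OWD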